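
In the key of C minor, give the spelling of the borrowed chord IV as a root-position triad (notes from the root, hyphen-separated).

F-A-C

IV is built on scale degree 4, which is F in both C minor and its parallel. In C major the chord on F is F–A–C.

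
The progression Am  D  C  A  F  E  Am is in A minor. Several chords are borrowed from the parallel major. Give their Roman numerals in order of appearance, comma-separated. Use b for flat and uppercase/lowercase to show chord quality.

IV, I

In A minor (with V from harmonic minor) the diatonic chords are Am, Bdim, C, Dm, E, F, G. Am, C, F and E are all diatonic. D (D–F#–A) doesn't fit — on degree 4 A minor would have Dm (iv). D is the degree-4 chord of A major, so it is the borrowed IV. A (A–C#–E) doesn't fit — on degree 1 A minor would have Am (i). A is the degree-1 chord of A major, so it is the borrowed I.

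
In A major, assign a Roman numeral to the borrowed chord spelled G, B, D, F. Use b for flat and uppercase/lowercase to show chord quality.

bVII7

The root G is the lowered 7th scale degree — diatonically A major has G# there. Diatonically A major has G#dim (vii°) on that degree; G–B–D–F is instead the dominant-seventh chord native to A minor, so it takes the label bVII7.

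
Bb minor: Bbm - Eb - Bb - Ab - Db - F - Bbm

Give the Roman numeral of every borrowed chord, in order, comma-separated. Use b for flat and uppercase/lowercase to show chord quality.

IV, I

The diatonic triads in Bb minor (with V from harmonic minor) are Bbm, Cdim, Db, Ebm, F, Gb, Ab. Bbm, Ab, Db and F are all diatonic. But Eb (Eb–G–Bb) is foreign: the diatonic iv on degree 4 is Ebm, whereas Eb comes from Bb major. It is labeled IV. Bb (Bb–D–F) is not: scale degree 1 in Bb minor carries Bbm (i). In Bb major the chord on that degree is Bb, so here it functions as I, borrowed from the parallel major.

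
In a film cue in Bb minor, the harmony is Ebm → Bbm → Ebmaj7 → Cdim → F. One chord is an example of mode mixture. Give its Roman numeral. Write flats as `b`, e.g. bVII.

IVmaj7

Bb minor has the diatonic set Bbm, Cdim, Db, Ebm, F, Gb, Ab (with V from harmonic minor). Ebm, Bbm, Cdim and F are all diatonic. But Ebmaj7 (Eb–G–Bb–D) is foreign: the diatonic iv on degree 4 is Ebm, whereas Ebmaj7 comes from Bb major. It is labeled IVmaj7.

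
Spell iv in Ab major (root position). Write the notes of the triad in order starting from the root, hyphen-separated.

Db-Fb-Ab

iv is built on scale degree 4, which is Db in both Ab major and its parallel. Stacking thirds in Ab minor on Db gives Db–Fb–Ab.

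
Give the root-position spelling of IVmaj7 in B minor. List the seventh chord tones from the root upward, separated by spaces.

E G# B D#

IVmaj7 is built on scale degree 4, which is E in both B minor and its parallel. In B major the chord on E is E–G#–B–D#.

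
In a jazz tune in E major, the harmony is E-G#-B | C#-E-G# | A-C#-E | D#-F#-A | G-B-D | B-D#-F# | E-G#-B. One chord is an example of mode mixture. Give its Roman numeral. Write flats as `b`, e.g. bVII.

bIII

E major has the diatonic set E, F#m, G#m, A, B, C#m, D#dim. E–G#–B = E, C#–E–G# = C#m, A–C#–E = A, D#–F#–A = D#dim and B–D#–F# = B are all diatonic. But G–B–D is foreign: the diatonic iii on degree 3 is G#m, whereas G comes from E minor. It is labeled bIII.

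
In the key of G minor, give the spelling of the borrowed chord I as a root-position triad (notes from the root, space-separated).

G B D

I is built on scale degree 1, which is G in both G minor and its parallel. In G major the chord on G is G–B–D.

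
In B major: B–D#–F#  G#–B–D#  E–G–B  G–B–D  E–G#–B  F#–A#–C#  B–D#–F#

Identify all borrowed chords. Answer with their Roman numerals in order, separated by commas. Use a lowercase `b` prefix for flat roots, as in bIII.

In B major the diatonic chords are B, C#m, D#m, E, F#, G#m, A#dim. B–D#–F# = B, G#–B–D# = G#m, E–G#–B = E and F#–A#–C# = F# are all diatonic. E–G–B doesn't fit — on degree 4 B major would have E (IV). Em is the degree-4 chord of B minor, so it is the borrowed iv. But G–B–D is foreign: the diatonic vi on degree 6 is G#m, whereas G comes from B minor. It is labeled bVI.

iv, bVI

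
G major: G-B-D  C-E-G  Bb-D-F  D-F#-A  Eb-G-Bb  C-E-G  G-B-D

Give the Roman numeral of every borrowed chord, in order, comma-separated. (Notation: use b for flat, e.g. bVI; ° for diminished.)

The diatonic triads in G major are G, Am, Bm, C, D, Em, F#dim. G–B–D = G, C–E–G = C and D–F#–A = D are all diatonic. Bb–D–F doesn't fit — on degree 3 G major would have Bm (iii). Bb is the degree-3 chord of G minor, so it is the borrowed bIII. Eb–G–Bb doesn't fit — on degree 6 G major would have Em (vi). Eb is the degree-6 chord of G minor, so it is the borrowed bVI.

bIII, bVI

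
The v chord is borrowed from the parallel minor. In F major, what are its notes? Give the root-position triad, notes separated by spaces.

v is built on scale degree 5, which is C in both F major and its parallel. In F minor the chord on C is C–Eb–G.

C Eb G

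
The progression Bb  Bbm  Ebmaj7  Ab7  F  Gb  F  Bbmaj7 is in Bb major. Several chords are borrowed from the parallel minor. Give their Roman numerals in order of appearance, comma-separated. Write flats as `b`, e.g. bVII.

i, bVII7, bVI

Bb major has the diatonic set Bb, Cm, Dm, Eb, F, Gm, Adim. Of the given chords, Bb, Ebmaj7, F and Bbmaj7 are diatonic. But Bbm (Bb–Db–F) is foreign: the diatonic I on degree 1 is Bb, whereas Bbm comes from Bb minor. It is labeled i. But Ab7 (Ab–C–Eb–Gb) is foreign: the diatonic vii° on degree 7 is Adim, whereas Ab7 comes from Bb minor. It is labeled bVII7. Gb (Gb–Bb–Db) doesn't fit — on degree 6 Bb major would have Gm (vi). Gb is the degree-6 chord of Bb minor, so it is the borrowed bVI.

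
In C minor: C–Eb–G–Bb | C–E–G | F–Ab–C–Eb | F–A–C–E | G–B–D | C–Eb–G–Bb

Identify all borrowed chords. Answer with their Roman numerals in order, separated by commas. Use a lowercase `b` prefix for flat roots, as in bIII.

I, IVmaj7

The diatonic triads in C minor (with V from harmonic minor) are Cm, Ddim, Eb, Fm, G, Ab, Bb. Of the given chords, C–Eb–G–Bb = Cm7, F–Ab–C–Eb = Fm7 and G–B–D = G are diatonic. But C–E–G is foreign: the diatonic i on degree 1 is Cm, whereas C comes from C major. It is labeled I. But F–A–C–E is foreign: the diatonic iv on degree 4 is Fm, whereas Fmaj7 comes from C major. It is labeled IVmaj7.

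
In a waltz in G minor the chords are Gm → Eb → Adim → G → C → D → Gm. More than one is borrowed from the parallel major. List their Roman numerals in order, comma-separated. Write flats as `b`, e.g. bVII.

In G minor (with V from harmonic minor) the diatonic chords are Gm, Adim, Bb, Cm, D, Eb, F. Gm, Eb, Adim and D all belong to that set. G (G–B–D) is not: scale degree 1 in G minor carries Gm (i). In G major the chord on that degree is G, so here it functions as I, borrowed from the parallel major. But C (C–E–G) is foreign: the diatonic iv on degree 4 is Cm, whereas C comes from G major. It is labeled IV.

I, IV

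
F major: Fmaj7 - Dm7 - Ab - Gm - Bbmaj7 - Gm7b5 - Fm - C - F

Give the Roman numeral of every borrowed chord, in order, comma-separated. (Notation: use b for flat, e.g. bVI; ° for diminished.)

The diatonic triads in F major are F, Gm, Am, Bb, C, Dm, Edim. Fmaj7, Dm7, Gm, Bbmaj7, C and F are all diatonic. Ab (Ab–C–Eb) doesn't fit — on degree 3 F major would have Am (iii). Ab is the degree-3 chord of F minor, so it is the borrowed bIII. But Gm7b5 (G–Bb–Db–F) is foreign: the diatonic ii on degree 2 is Gm, whereas Gm7b5 comes from F minor. It is labeled iiø7. Fm (F–Ab–C) doesn't fit — on degree 1 F major would have F (I). Fm is the degree-1 chord of F minor, so it is the borrowed i.

bIII, iiø7, i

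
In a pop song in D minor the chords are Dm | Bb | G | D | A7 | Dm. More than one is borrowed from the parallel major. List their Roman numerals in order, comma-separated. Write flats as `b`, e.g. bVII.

D minor has the diatonic set Dm, Edim, F, Gm, A, Bb, C (with V from harmonic minor). Dm, Bb and A7 all belong to that set. G (G–B–D) is not: scale degree 4 in D minor carries Gm (iv). In D major the chord on that degree is G, so here it functions as IV, borrowed from the parallel major. But D (D–F#–A) is foreign: the diatonic i on degree 1 is Dm, whereas D comes from D major. It is labeled I.

IV, I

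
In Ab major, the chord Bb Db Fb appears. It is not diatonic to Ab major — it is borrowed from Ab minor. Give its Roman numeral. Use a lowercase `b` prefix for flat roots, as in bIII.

Bb is scale degree 2 in Ab major. The diatonic chord on degree 2 would be Bbm (ii), but Bb–Db–Fb is the diminished chord from Ab minor. As a borrowed chord it is labeled ii°.

ii°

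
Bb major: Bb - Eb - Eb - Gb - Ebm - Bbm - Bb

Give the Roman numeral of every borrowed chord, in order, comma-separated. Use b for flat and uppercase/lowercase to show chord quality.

Bb major has the diatonic set Bb, Cm, Dm, Eb, F, Gm, Adim. Bb and Eb are both diatonic. But Gb (Gb–Bb–Db) is foreign: the diatonic vi on degree 6 is Gm, whereas Gb comes from Bb minor. It is labeled bVI. Ebm (Eb–Gb–Bb) is not: scale degree 4 in Bb major carries Eb (IV). In Bb minor the chord on that degree is Ebm, so here it functions as iv, borrowed from the parallel minor. Bbm (Bb–Db–F) doesn't fit — on degree 1 Bb major would have Bb (I). Bbm is the degree-1 chord of Bb minor, so it is the borrowed i.

bVI, iv, i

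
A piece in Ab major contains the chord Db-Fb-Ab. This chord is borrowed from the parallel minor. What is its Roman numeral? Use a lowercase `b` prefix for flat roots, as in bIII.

Db is scale degree 4 in Ab major. Diatonically Ab major has Db (IV) on that degree; Db–Fb–Ab is instead the minor chord native to Ab minor, so it takes the label iv.

iv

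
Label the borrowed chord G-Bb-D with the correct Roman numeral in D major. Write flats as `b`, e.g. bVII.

iv

The root G is the diatonic 4th degree of D major; the borrowing shows in the chord quality. Diatonically D major has G (IV) on that degree; G–Bb–D is instead the minor chord native to D minor, so it takes the label iv.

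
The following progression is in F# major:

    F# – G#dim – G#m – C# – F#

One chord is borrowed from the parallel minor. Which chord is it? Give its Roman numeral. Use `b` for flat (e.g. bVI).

ii°

In F# major the diatonic chords are F#, G#m, A#m, B, C#, D#m, E#dim. Of the given chords, F#, G#m and C# are diatonic. G#dim (G#–B–D) is not: scale degree 2 in F# major carries G#m (ii). In F# minor the chord on that degree is G#dim, so here it functions as ii°, borrowed from the parallel minor.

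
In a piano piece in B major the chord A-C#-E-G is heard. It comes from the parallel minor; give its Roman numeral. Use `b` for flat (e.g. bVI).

bVII7

In B major scale degree 7 is A#; A is its lowered form, from B minor. A–C#–E–G is a dominant-seventh chord — the form found in B minor, not the diatonic vii° (A#dim). Borrowed into B major it is written bVII7.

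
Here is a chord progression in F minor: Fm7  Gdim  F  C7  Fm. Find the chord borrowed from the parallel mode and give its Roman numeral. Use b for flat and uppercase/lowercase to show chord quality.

I

F minor has the diatonic set Fm, Gdim, Ab, Bbm, C, Db, Eb (with V from harmonic minor). Fm7, Gdim, C7 and Fm are all diatonic. F (F–A–C) doesn't fit — on degree 1 F minor would have Fm (i). F is the degree-1 chord of F major, so it is the borrowed I.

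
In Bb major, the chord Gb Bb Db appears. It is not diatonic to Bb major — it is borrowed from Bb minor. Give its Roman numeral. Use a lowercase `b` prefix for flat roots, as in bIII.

Gb is the lowered form of scale degree 6 in Bb major (the diatonic degree 6 is G). The diatonic chord on degree 6 would be Gm (vi), but Gb–Bb–Db is the major chord from Bb minor. As a borrowed chord it is labeled bVI.

bVI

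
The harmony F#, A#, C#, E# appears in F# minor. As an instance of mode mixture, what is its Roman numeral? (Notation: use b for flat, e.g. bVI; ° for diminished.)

The root F# is the diatonic 1st degree of F# minor; the borrowing shows in the chord quality. The diatonic chord on degree 1 would be F#m (i), but F#–A#–C#–E# is the major-seventh chord from F# major. As a borrowed chord it is labeled Imaj7.

Imaj7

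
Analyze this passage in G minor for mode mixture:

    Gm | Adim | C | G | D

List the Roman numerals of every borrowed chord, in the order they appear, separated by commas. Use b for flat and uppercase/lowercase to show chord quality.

IV, I

G minor has the diatonic set Gm, Adim, Bb, Cm, D, Eb, F (with V from harmonic minor). Of the given chords, Gm, Adim and D are diatonic. C (C–E–G) is not: scale degree 4 in G minor carries Cm (iv). In G major the chord on that degree is C, so here it functions as IV, borrowed from the parallel major. But G (G–B–D) is foreign: the diatonic i on degree 1 is Gm, whereas G comes from G major. It is labeled I.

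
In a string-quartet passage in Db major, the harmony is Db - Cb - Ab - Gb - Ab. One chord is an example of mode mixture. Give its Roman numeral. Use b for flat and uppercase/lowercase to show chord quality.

In Db major the diatonic chords are Db, Ebm, Fm, Gb, Ab, Bbm, Cdim. Db, Ab and Gb are all diatonic. But Cb (Cb–Eb–Gb) is foreign: the diatonic vii° on degree 7 is Cdim, whereas Cb comes from Db minor. It is labeled bVII.

bVII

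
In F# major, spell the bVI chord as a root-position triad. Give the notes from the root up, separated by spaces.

D F# A

Scale degree 6 in F# major is D#. bVI uses the lowered form, D, taken from F# minor. Building the major chord from the parallel minor on D: D–F#–A.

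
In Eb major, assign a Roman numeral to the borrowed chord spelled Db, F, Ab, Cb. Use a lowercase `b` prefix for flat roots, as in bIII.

bVII7

In Eb major scale degree 7 is D; Db is its lowered form, from Eb minor. The diatonic chord on degree 7 would be Ddim (vii°), but Db–F–Ab–Cb is the dominant-seventh chord from Eb minor. As a borrowed chord it is labeled bVII7.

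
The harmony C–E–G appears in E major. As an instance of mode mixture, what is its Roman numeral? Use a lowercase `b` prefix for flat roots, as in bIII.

The root C is the lowered 6th scale degree — diatonically E major has C# there. The diatonic chord on degree 6 would be C#m (vi), but C–E–G is the major chord from E minor. As a borrowed chord it is labeled bVI.

bVI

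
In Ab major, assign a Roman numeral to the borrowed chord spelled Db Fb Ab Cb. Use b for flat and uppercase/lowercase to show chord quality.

iv7

Db is scale degree 4 in Ab major. The diatonic chord on degree 4 would be Db (IV), but Db–Fb–Ab–Cb is the minor-seventh chord from Ab minor. As a borrowed chord it is labeled iv7.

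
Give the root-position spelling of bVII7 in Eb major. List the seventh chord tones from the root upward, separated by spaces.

bVII7 is built on the lowered scale degree 7. In Eb major degree 7 is D; lowered it becomes Db. In Eb minor the chord on Db is Db–F–Ab–Cb.

Db F Ab Cb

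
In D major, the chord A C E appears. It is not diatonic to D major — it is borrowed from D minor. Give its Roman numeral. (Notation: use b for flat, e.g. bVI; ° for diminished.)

The root A is the diatonic 5th degree of D major; the borrowing shows in the chord quality. A–C–E is a minor chord — the form found in D minor, not the diatonic V (A). Borrowed into D major it is written v.

v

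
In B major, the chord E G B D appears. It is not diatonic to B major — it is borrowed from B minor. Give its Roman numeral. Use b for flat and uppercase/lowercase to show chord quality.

iv7

The root E is the diatonic 4th degree of B major; the borrowing shows in the chord quality. Diatonically B major has E (IV) on that degree; E–G–B–D is instead the minor-seventh chord native to B minor, so it takes the label iv7.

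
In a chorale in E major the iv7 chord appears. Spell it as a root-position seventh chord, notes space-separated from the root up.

The root, A, is scale degree 4 — the same note in E major and E minor; only the chord quality changes. Stacking thirds in E minor on A gives A–C–E–G.

A C E G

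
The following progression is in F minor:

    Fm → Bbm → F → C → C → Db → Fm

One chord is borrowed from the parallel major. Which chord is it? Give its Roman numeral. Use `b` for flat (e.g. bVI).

In F minor (with V from harmonic minor) the diatonic chords are Fm, Gdim, Ab, Bbm, C, Db, Eb. Fm, Bbm, C and Db are all diatonic. F (F–A–C) is not: scale degree 1 in F minor carries Fm (i). In F major the chord on that degree is F, so here it functions as I, borrowed from the parallel major.

I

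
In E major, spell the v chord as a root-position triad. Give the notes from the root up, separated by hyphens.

v is built on scale degree 5, which is B in both E major and its parallel. Building the minor chord from the parallel minor on B: B–D–F#.

B-D-F#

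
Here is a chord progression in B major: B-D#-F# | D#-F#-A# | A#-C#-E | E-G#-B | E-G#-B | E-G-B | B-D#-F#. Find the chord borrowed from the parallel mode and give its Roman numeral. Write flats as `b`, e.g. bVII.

iv

B major has the diatonic set B, C#m, D#m, E, F#, G#m, A#dim. Of the given chords, B–D#–F# = B, D#–F#–A# = D#m, A#–C#–E = A#dim and E–G#–B = E are diatonic. E–G–B doesn't fit — on degree 4 B major would have E (IV). Em is the degree-4 chord of B minor, so it is the borrowed iv.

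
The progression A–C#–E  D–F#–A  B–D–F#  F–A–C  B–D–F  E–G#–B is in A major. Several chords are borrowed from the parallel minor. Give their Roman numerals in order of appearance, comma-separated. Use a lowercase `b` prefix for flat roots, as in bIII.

bVI, ii°

The diatonic triads in A major are A, Bm, C#m, D, E, F#m, G#dim. Of the given chords, A–C#–E = A, D–F#–A = D, B–D–F# = Bm and E–G#–B = E are diatonic. F–A–C is not: scale degree 6 in A major carries F#m (vi). In A minor the chord on that degree is F, so here it functions as bVI, borrowed from the parallel minor. B–D–F doesn't fit — on degree 2 A major would have Bm (ii). Bdim is the degree-2 chord of A minor, so it is the borrowed ii°.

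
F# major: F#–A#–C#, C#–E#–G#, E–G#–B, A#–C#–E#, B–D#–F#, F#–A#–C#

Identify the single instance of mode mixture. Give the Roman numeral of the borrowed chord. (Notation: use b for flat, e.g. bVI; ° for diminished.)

bVII

The diatonic triads in F# major are F#, G#m, A#m, B, C#, D#m, E#dim. Of the given chords, F#–A#–C# = F#, C#–E#–G# = C#, A#–C#–E# = A#m and B–D#–F# = B are diatonic. But E–G#–B is foreign: the diatonic vii° on degree 7 is E#dim, whereas E comes from F# minor. It is labeled bVII.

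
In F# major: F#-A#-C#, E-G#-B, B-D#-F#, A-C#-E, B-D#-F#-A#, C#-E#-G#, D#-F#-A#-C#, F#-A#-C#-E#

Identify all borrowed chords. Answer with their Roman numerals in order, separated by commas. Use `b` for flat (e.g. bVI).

F# major has the diatonic set F#, G#m, A#m, B, C#, D#m, E#dim. F#–A#–C# = F#, B–D#–F# = B, B–D#–F#–A# = Bmaj7, C#–E#–G# = C#, D#–F#–A#–C# = D#m7 and F#–A#–C#–E# = F#maj7 are all diatonic. But E–G#–B is foreign: the diatonic vii° on degree 7 is E#dim, whereas E comes from F# minor. It is labeled bVII. But A–C#–E is foreign: the diatonic iii on degree 3 is A#m, whereas A comes from F# minor. It is labeled bIII.

bVII, bIII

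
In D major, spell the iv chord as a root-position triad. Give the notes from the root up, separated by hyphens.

The root, G, is scale degree 4 — the same note in D major and D minor; only the chord quality changes. Stacking thirds in D minor on G gives G–Bb–D.

G-Bb-D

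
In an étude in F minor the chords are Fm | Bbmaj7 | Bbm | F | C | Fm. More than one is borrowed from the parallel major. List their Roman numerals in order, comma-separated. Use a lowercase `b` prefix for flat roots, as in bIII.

IVmaj7, I

In F minor (with V from harmonic minor) the diatonic chords are Fm, Gdim, Ab, Bbm, C, Db, Eb. Fm, Bbm and C are all diatonic. But Bbmaj7 (Bb–D–F–A) is foreign: the diatonic iv on degree 4 is Bbm, whereas Bbmaj7 comes from F major. It is labeled IVmaj7. F (F–A–C) is not: scale degree 1 in F minor carries Fm (i). In F major the chord on that degree is F, so here it functions as I, borrowed from the parallel major.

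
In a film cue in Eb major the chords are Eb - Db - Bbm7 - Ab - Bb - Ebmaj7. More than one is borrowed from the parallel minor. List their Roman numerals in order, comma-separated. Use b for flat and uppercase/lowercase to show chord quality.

Eb major has the diatonic set Eb, Fm, Gm, Ab, Bb, Cm, Ddim. Eb, Ab, Bb and Ebmaj7 all belong to that set. Db (Db–F–Ab) is not: scale degree 7 in Eb major carries Ddim (vii°). In Eb minor the chord on that degree is Db, so here it functions as bVII, borrowed from the parallel minor. Bbm7 (Bb–Db–F–Ab) doesn't fit — on degree 5 Eb major would have Bb (V). Bbm7 is the degree-5 chord of Eb minor, so it is the borrowed v7.

bVII, v7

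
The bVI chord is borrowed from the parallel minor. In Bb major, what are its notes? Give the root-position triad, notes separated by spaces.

Scale degree 6 in Bb major is G. bVI uses the lowered form, Gb, taken from Bb minor. Building the major chord from the parallel minor on Gb: Gb–Bb–Db.

Gb Bb Db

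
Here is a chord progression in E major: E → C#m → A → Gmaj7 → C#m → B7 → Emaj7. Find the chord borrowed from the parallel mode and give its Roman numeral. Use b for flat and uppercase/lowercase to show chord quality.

bIIImaj7

The diatonic triads in E major are E, F#m, G#m, A, B, C#m, D#dim. E, C#m, A, B7 and Emaj7 all belong to that set. Gmaj7 (G–B–D–F#) is not: scale degree 3 in E major carries G#m (iii). In E minor the chord on that degree is Gmaj7, so here it functions as bIIImaj7, borrowed from the parallel minor.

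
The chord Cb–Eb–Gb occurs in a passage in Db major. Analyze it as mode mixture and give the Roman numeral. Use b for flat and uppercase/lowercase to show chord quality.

bVII

The root Cb is the lowered 7th scale degree — diatonically Db major has C there. Diatonically Db major has Cdim (vii°) on that degree; Cb–Eb–Gb is instead the major chord native to Db minor, so it takes the label bVII.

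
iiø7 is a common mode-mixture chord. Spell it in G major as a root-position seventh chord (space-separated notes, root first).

The root, A, is scale degree 2 — the same note in G major and G minor; only the chord quality changes. In G minor the chord on A is A–C–Eb–G.

A C Eb G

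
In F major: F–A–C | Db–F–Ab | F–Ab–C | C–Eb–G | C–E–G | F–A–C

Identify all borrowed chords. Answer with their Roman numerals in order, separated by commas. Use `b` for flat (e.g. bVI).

bVI, i, v

The diatonic triads in F major are F, Gm, Am, Bb, C, Dm, Edim. Of the given chords, F–A–C = F and C–E–G = C are diatonic. But Db–F–Ab is foreign: the diatonic vi on degree 6 is Dm, whereas Db comes from F minor. It is labeled bVI. F–Ab–C doesn't fit — on degree 1 F major would have F (I). Fm is the degree-1 chord of F minor, so it is the borrowed i. But C–Eb–G is foreign: the diatonic V on degree 5 is C, whereas Cm comes from F minor. It is labeled v.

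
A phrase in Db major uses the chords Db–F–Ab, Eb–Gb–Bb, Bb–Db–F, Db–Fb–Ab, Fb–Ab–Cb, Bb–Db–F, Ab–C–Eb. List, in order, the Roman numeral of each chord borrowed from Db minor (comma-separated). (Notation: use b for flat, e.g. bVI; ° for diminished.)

The diatonic triads in Db major are Db, Ebm, Fm, Gb, Ab, Bbm, Cdim. Db–F–Ab = Db, Eb–Gb–Bb = Ebm, Bb–Db–F = Bbm and Ab–C–Eb = Ab are all diatonic. Db–Fb–Ab is not: scale degree 1 in Db major carries Db (I). In Db minor the chord on that degree is Dbm, so here it functions as i, borrowed from the parallel minor. Fb–Ab–Cb doesn't fit — on degree 3 Db major would have Fm (iii). Fb is the degree-3 chord of Db minor, so it is the borrowed bIII.

i, bIII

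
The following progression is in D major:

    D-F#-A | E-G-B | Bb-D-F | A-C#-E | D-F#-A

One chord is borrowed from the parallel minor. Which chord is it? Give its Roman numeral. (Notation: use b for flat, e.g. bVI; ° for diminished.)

In D major the diatonic chords are D, Em, F#m, G, A, Bm, C#dim. D–F#–A = D, E–G–B = Em and A–C#–E = A are all diatonic. But Bb–D–F is foreign: the diatonic vi on degree 6 is Bm, whereas Bb comes from D minor. It is labeled bVI.

bVI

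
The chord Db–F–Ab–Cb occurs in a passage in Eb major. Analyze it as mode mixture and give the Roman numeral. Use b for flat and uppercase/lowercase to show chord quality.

Db is the lowered form of scale degree 7 in Eb major (the diatonic degree 7 is D). The diatonic chord on degree 7 would be Ddim (vii°), but Db–F–Ab–Cb is the dominant-seventh chord from Eb minor. As a borrowed chord it is labeled bVII7.

bVII7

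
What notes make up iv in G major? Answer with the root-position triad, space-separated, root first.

iv is built on scale degree 4, which is C in both G major and its parallel. Stacking thirds in G minor on C gives C–Eb–G.

C Eb G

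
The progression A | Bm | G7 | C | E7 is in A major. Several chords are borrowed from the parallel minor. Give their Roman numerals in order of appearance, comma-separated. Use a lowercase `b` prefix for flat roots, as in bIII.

In A major the diatonic chords are A, Bm, C#m, D, E, F#m, G#dim. Of the given chords, A, Bm and E7 are diatonic. G7 (G–B–D–F) is not: scale degree 7 in A major carries G#dim (vii°). In A minor the chord on that degree is G7, so here it functions as bVII7, borrowed from the parallel minor. C (C–E–G) doesn't fit — on degree 3 A major would have C#m (iii). C is the degree-3 chord of A minor, so it is the borrowed bIII.

bVII7, bIII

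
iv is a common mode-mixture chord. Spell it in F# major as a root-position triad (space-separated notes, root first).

The root, B, is scale degree 4 — the same note in F# major and F# minor; only the chord quality changes. Building the minor chord from the parallel minor on B: B–D–F#.

B D F#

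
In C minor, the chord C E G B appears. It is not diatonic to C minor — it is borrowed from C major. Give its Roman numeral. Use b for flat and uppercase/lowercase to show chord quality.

The root C is the diatonic 1st degree of C minor; the borrowing shows in the chord quality. C–E–G–B is a major-seventh chord — the form found in C major, not the diatonic i (Cm). Borrowed into C minor it is written Imaj7.

Imaj7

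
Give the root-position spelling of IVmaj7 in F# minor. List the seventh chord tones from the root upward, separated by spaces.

B D# F# A#

The root, B, is scale degree 4 — the same note in F# minor and F# major; only the chord quality changes. In F# major the chord on B is B–D#–F#–A#.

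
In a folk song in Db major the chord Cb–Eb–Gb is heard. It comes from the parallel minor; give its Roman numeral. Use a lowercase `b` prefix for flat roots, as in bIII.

bVII

The root Cb is the lowered 7th scale degree — diatonically Db major has C there. Cb–Eb–Gb is a major chord — the form found in Db minor, not the diatonic vii° (Cdim). Borrowed into Db major it is written bVII.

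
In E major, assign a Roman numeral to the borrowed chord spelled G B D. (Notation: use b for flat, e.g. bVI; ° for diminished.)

The root G is the lowered 3rd scale degree — diatonically E major has G# there. G–B–D is a major chord — the form found in E minor, not the diatonic iii (G#m). Borrowed into E major it is written bIII.

bIII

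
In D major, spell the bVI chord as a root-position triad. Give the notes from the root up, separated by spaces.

bVI is built on the lowered scale degree 6. In D major degree 6 is B; lowered it becomes Bb. In D minor the chord on Bb is Bb–D–F.

Bb D F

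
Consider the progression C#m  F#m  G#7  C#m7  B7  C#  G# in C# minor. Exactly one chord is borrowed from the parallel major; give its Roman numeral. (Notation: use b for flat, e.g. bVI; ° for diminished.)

In C# minor (with V from harmonic minor) the diatonic chords are C#m, D#dim, E, F#m, G#, A, B. Of the given chords, C#m, F#m, G#7, C#m7, B7 and G# are diatonic. C# (C#–E#–G#) is not: scale degree 1 in C# minor carries C#m (i). In C# major the chord on that degree is C#, so here it functions as I, borrowed from the parallel major.

I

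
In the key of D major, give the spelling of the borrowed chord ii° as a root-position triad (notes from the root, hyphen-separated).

E-G-Bb

ii° is built on scale degree 2, which is E in both D major and its parallel. Stacking thirds in D minor on E gives E–G–Bb.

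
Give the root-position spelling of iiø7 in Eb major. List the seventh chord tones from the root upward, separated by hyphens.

The root, F, is scale degree 2 — the same note in Eb major and Eb minor; only the chord quality changes. In Eb minor the chord on F is F–Ab–Cb–Eb.

F-Ab-Cb-Eb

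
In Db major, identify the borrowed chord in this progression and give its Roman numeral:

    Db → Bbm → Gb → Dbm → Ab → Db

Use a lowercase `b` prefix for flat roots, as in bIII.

In Db major the diatonic chords are Db, Ebm, Fm, Gb, Ab, Bbm, Cdim. Db, Bbm, Gb and Ab are all diatonic. Dbm (Db–Fb–Ab) doesn't fit — on degree 1 Db major would have Db (I). Dbm is the degree-1 chord of Db minor, so it is the borrowed i.

i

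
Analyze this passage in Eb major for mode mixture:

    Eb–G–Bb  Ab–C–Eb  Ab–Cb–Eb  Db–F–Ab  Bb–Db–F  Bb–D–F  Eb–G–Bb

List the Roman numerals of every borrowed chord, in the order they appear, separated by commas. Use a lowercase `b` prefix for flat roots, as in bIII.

The diatonic triads in Eb major are Eb, Fm, Gm, Ab, Bb, Cm, Ddim. Of the given chords, Eb–G–Bb = Eb, Ab–C–Eb = Ab and Bb–D–F = Bb are diatonic. Ab–Cb–Eb is not: scale degree 4 in Eb major carries Ab (IV). In Eb minor the chord on that degree is Abm, so here it functions as iv, borrowed from the parallel minor. But Db–F–Ab is foreign: the diatonic vii° on degree 7 is Ddim, whereas Db comes from Eb minor. It is labeled bVII. Bb–Db–F doesn't fit — on degree 5 Eb major would have Bb (V). Bbm is the degree-5 chord of Eb minor, so it is the borrowed v.

iv, bVII, v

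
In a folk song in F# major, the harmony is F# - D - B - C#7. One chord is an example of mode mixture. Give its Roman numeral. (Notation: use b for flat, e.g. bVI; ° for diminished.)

bVI

The diatonic triads in F# major are F#, G#m, A#m, B, C#, D#m, E#dim. F#, B and C#7 are all diatonic. D (D–F#–A) is not: scale degree 6 in F# major carries D#m (vi). In F# minor the chord on that degree is D, so here it functions as bVI, borrowed from the parallel minor.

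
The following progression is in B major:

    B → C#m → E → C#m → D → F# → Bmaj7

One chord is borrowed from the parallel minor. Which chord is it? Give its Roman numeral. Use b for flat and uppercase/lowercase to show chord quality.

bIII

B major has the diatonic set B, C#m, D#m, E, F#, G#m, A#dim. Of the given chords, B, C#m, E, F# and Bmaj7 are diatonic. D (D–F#–A) is not: scale degree 3 in B major carries D#m (iii). In B minor the chord on that degree is D, so here it functions as bIII, borrowed from the parallel minor.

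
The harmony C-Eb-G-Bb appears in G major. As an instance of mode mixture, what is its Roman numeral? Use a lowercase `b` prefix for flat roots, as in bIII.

iv7

The root C is the diatonic 4th degree of G major; the borrowing shows in the chord quality. The diatonic chord on degree 4 would be C (IV), but C–Eb–G–Bb is the minor-seventh chord from G minor. As a borrowed chord it is labeled iv7.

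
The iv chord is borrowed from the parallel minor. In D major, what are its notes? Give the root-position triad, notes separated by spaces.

iv is built on scale degree 4, which is G in both D major and its parallel. Stacking thirds in D minor on G gives G–Bb–D.

G Bb D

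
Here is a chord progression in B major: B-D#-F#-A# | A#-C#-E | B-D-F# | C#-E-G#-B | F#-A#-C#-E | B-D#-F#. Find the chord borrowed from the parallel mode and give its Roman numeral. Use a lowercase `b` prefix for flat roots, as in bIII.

i

B major has the diatonic set B, C#m, D#m, E, F#, G#m, A#dim. B–D#–F#–A# = Bmaj7, A#–C#–E = A#dim, C#–E–G#–B = C#m7, F#–A#–C#–E = F#7 and B–D#–F# = B all belong to that set. B–D–F# is not: scale degree 1 in B major carries B (I). In B minor the chord on that degree is Bm, so here it functions as i, borrowed from the parallel minor.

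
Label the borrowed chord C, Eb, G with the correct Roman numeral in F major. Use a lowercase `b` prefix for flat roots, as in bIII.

C is scale degree 5 in F major. Diatonically F major has C (V) on that degree; C–Eb–G is instead the minor chord native to F minor, so it takes the label v.

v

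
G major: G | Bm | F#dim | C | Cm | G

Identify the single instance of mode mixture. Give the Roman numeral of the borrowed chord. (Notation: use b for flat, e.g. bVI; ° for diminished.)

In G major the diatonic chords are G, Am, Bm, C, D, Em, F#dim. G, Bm, F#dim and C all belong to that set. Cm (C–Eb–G) is not: scale degree 4 in G major carries C (IV). In G minor the chord on that degree is Cm, so here it functions as iv, borrowed from the parallel minor.

iv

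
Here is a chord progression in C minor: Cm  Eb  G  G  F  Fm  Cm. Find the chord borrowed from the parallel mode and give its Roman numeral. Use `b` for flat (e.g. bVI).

In C minor (with V from harmonic minor) the diatonic chords are Cm, Ddim, Eb, Fm, G, Ab, Bb. Cm, Eb, G and Fm are all diatonic. But F (F–A–C) is foreign: the diatonic iv on degree 4 is Fm, whereas F comes from C major. It is labeled IV.

IV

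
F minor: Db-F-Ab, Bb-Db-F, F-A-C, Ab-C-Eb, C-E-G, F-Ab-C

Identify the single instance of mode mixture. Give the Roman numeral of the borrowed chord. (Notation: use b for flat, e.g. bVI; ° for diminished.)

I

The diatonic triads in F minor (with V from harmonic minor) are Fm, Gdim, Ab, Bbm, C, Db, Eb. Of the given chords, Db–F–Ab = Db, Bb–Db–F = Bbm, Ab–C–Eb = Ab, C–E–G = C and F–Ab–C = Fm are diatonic. But F–A–C is foreign: the diatonic i on degree 1 is Fm, whereas F comes from F major. It is labeled I.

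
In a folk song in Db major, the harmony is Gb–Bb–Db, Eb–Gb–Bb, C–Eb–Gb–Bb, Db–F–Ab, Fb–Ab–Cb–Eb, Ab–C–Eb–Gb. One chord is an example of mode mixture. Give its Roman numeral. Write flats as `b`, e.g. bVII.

bIIImaj7

The diatonic triads in Db major are Db, Ebm, Fm, Gb, Ab, Bbm, Cdim. Of the given chords, Gb–Bb–Db = Gb, Eb–Gb–Bb = Ebm, C–Eb–Gb–Bb = Cm7b5, Db–F–Ab = Db and Ab–C–Eb–Gb = Ab7 are diatonic. Fb–Ab–Cb–Eb is not: scale degree 3 in Db major carries Fm (iii). In Db minor the chord on that degree is Fbmaj7, so here it functions as bIIImaj7, borrowed from the parallel minor.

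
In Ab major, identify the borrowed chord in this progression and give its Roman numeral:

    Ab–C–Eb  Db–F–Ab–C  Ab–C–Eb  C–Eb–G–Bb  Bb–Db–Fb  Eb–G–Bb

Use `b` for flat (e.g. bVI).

Ab major has the diatonic set Ab, Bbm, Cm, Db, Eb, Fm, Gdim. Ab–C–Eb = Ab, Db–F–Ab–C = Dbmaj7, C–Eb–G–Bb = Cm7 and Eb–G–Bb = Eb all belong to that set. But Bb–Db–Fb is foreign: the diatonic ii on degree 2 is Bbm, whereas Bbdim comes from Ab minor. It is labeled ii°.

ii°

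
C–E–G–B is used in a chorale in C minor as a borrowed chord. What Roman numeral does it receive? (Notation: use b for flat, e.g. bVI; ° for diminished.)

Imaj7

C is scale degree 1 in C minor. C–E–G–B is a major-seventh chord — the form found in C major, not the diatonic i (Cm). Borrowed into C minor it is written Imaj7.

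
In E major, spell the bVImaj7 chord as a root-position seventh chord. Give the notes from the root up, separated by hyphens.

C-E-G-B

Scale degree 6 in E major is C#. bVImaj7 uses the lowered form, C, taken from E minor. In E minor the chord on C is C–E–G–B.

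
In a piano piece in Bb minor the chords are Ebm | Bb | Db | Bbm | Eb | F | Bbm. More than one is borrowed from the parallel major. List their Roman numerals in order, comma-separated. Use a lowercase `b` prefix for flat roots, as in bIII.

In Bb minor (with V from harmonic minor) the diatonic chords are Bbm, Cdim, Db, Ebm, F, Gb, Ab. Ebm, Db, Bbm and F all belong to that set. But Bb (Bb–D–F) is foreign: the diatonic i on degree 1 is Bbm, whereas Bb comes from Bb major. It is labeled I. Eb (Eb–G–Bb) doesn't fit — on degree 4 Bb minor would have Ebm (iv). Eb is the degree-4 chord of Bb major, so it is the borrowed IV.

I, IV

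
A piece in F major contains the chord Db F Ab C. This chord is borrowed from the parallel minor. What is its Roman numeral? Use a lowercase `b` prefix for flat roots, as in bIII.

Db is the lowered form of scale degree 6 in F major (the diatonic degree 6 is D). The diatonic chord on degree 6 would be Dm (vi), but Db–F–Ab–C is the major-seventh chord from F minor. As a borrowed chord it is labeled bVImaj7.

bVImaj7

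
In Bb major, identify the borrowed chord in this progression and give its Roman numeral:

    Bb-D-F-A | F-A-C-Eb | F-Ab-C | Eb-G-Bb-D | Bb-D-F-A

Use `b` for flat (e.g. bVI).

Bb major has the diatonic set Bb, Cm, Dm, Eb, F, Gm, Adim. Bb–D–F–A = Bbmaj7, F–A–C–Eb = F7 and Eb–G–Bb–D = Ebmaj7 are all diatonic. F–Ab–C doesn't fit — on degree 5 Bb major would have F (V). Fm is the degree-5 chord of Bb minor, so it is the borrowed v.

v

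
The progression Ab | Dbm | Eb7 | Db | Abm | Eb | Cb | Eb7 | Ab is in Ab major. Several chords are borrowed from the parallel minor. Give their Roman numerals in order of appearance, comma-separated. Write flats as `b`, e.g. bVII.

iv, i, bIII

The diatonic triads in Ab major are Ab, Bbm, Cm, Db, Eb, Fm, Gdim. Of the given chords, Ab, Eb7, Db and Eb are diatonic. Dbm (Db–Fb–Ab) doesn't fit — on degree 4 Ab major would have Db (IV). Dbm is the degree-4 chord of Ab minor, so it is the borrowed iv. Abm (Ab–Cb–Eb) doesn't fit — on degree 1 Ab major would have Ab (I). Abm is the degree-1 chord of Ab minor, so it is the borrowed i. Cb (Cb–Eb–Gb) is not: scale degree 3 in Ab major carries Cm (iii). In Ab minor the chord on that degree is Cb, so here it functions as bIII, borrowed from the parallel minor.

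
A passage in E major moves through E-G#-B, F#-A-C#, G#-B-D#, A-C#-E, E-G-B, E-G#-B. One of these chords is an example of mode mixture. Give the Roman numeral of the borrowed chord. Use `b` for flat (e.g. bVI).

E major has the diatonic set E, F#m, G#m, A, B, C#m, D#dim. Of the given chords, E–G#–B = E, F#–A–C# = F#m, G#–B–D# = G#m and A–C#–E = A are diatonic. But E–G–B is foreign: the diatonic I on degree 1 is E, whereas Em comes from E minor. It is labeled i.

i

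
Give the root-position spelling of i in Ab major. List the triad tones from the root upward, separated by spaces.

Ab Cb Eb

i is built on scale degree 1, which is Ab in both Ab major and its parallel. Building the minor chord from the parallel minor on Ab: Ab–Cb–Eb.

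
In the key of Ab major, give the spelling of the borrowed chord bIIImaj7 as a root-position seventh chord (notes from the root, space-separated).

Cb Eb Gb Bb

Scale degree 3 in Ab major is C. bIIImaj7 uses the lowered form, Cb, taken from Ab minor. In Ab minor the chord on Cb is Cb–Eb–Gb–Bb.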